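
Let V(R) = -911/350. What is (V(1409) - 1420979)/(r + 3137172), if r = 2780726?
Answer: -497343561/2071264300 ≈ -0.24012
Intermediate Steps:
V(R) = -911/350 (V(R) = -911*1/350 = -911/350)
(V(1409) - 1420979)/(r + 3137172) = (-911/350 - 1420979)/(2780726 + 3137172) = -497343561/350/5917898 = -497343561/350*1/5917898 = -497343561/2071264300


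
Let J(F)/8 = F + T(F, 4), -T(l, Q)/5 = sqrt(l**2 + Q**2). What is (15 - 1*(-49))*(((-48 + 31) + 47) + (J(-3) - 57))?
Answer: -16064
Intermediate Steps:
T(l, Q) = -5*sqrt(Q**2 + l**2) (T(l, Q) = -5*sqrt(l**2 + Q**2) = -5*sqrt(Q**2 + l**2))
J(F) = -40*sqrt(16 + F**2) + 8*F (J(F) = 8*(F - 5*sqrt(4**2 + F**2)) = 8*(F - 5*sqrt(16 + F**2)) = -40*sqrt(16 + F**2) + 8*F)
(15 - 1*(-49))*(((-48 + 31) + 47) + (J(-3) - 57)) = (15 - 1*(-49))*(((-48 + 31) + 47) + ((-40*sqrt(16 + (-3)**2) + 8*(-3)) - 57)) = (15 + 49)*((-17 + 47) + ((-40*sqrt(16 + 9) - 24) - 57)) = 64*(30 + ((-40*sqrt(25) - 24) - 57)) = 64*(30 + ((-40*5 - 24) - 57)) = 64*(30 + ((-200 - 24) - 57)) = 64*(30 + (-224 - 57)) = 64*(30 - 281) = 64*(-251) = -16064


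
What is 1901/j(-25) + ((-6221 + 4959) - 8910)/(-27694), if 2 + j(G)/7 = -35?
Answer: -25005873/3586373 ≈ -6.9725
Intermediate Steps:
j(G) = -259 (j(G) = -14 + 7*(-35) = -14 - 245 = -259)
1901/j(-25) + ((-6221 + 4959) - 8910)/(-27694) = 1901/(-259) + ((-6221 + 4959) - 8910)/(-27694) = 1901*(-1/259) + (-1262 - 8910)*(-1/27694) = -1901/259 - 10172*(-1/27694) = -1901/259 + 5086/13847 = -25005873/3586373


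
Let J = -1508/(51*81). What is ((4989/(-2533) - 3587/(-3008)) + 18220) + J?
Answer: 33731871902941/1851481152 ≈ 18219.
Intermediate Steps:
J = -1508/4131 ≈ -0.36504
((4989/(-2533) - 3587/(-3008)) + 18220) + J = ((4989/(-2533) - 3587/(-3008)) + 18220) - 1508/4131 = ((4989*(-1/2533) - 3587*(-1/3008)) + 18220) - 1508/4131 = ((-4989/2533 + 3587/3008) + 18220) - 1508/4131 = (-5921041/7619264 + 18220) - 1508/4131 = 138817069039/7619264 - 1508/4131 = 33731871902941/1851481152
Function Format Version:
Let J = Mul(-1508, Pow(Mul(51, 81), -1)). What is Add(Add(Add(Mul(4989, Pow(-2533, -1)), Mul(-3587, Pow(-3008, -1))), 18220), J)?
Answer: Rational(33731871902941, 1851481152) ≈ 18219.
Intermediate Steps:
J = Rational(-1508, 4131) (J = Mul(-1508, Pow(4131, -1)) = Mul(-1508, Rational(1, 4131)) = Rational(-1508, 4131) ≈ -0.36504)
Add(Add(Add(Mul(4989, Pow(-2533, -1)), Mul(-3587, Pow(-3008, -1))), 18220), J) = Add(Add(Add(Mul(4989, Pow(-2533, -1)), Mul(-3587, Pow(-3008, -1))), 18220), Rational(-1508, 4131)) = Add(Add(Add(Mul(4989, Rational(-1, 2533)), Mul(-3587, Rational(-1, 3008))), 18220), Rational(-1508, 4131)) = Add(Add(Add(Rational(-4989, 2533), Rational(3587, 3008)), 18220), Rational(-1508, 4131)) = Add(Add(Rational(-5921041, 7619264), 18220), Rational(-1508, 4131)) = Add(Rational(138817069039, 7619264), Rational(-1508, 4131)) = Rational(33731871902941, 1851481152)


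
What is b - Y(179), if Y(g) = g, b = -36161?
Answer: -36340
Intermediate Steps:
b - Y(179) = -36161 - 1*179 = -36161 - 179 = -36340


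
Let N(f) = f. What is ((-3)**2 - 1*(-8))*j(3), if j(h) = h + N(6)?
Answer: 153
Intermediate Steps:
j(h) = 6 + h (j(h) = h + 6 = 6 + h)
((-3)**2 - 1*(-8))*j(3) = ((-3)**2 - 1*(-8))*(6 + 3) = (9 + 8)*9 = 17*9 = 153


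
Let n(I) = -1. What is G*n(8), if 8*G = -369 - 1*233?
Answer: 301/4 ≈ 75.250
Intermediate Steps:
G = -301/4 (G = (-369 - 1*233)/8 = (-369 - 233)/8 = (⅛)*(-602) = -301/4 ≈ -75.250)
G*n(8) = -301/4*(-1) = 301/4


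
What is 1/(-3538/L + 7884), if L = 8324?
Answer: 4162/32811439 ≈ 0.00012685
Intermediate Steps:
1/(-3538/L + 7884) = 1/(-3538/8324 + 7884) = 1/(-3538*1/8324 + 7884) = 1/(-1769/4162 + 7884) = 1/(32811439/4162) = 4162/32811439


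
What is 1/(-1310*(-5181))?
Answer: 1/6787110 ≈ 1.4734e-7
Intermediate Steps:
1/(-1310*(-5181)) = -1/1310*(-1/5181) = 1/6787110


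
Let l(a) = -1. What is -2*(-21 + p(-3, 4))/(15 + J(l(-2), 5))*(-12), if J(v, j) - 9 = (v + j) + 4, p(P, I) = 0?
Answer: -63/4 ≈ -15.750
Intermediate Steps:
J(v, j) = 13 + j + v (J(v, j) = 9 + ((v + j) + 4) = 9 + ((j + v) + 4) = 9 + (4 + j + v) = 13 + j + v)
-2*(-21 + p(-3, 4))/(15 + J(l(-2), 5))*(-12) = -2*(-21 + 0)/(15 + (13 + 5 - 1))*(-12) = -(-42)/(15 + 17)*(-12) = -(-42)/32*(-12) = -2*(-21/32)*(-12) = (21/16)*(-12) = -63/4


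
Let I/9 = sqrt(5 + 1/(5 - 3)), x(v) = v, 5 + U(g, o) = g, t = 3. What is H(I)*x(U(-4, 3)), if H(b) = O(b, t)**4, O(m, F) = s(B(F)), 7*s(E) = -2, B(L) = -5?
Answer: -144/2401 ≈ -0.059975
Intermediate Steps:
U(g, o) = -5 + g
s(E) = -2/7 (s(E) = (1/7)*(-2) = -2/7)
O(m, F) = -2/7
I = 9*sqrt(22)/2 (I = 9*sqrt(5 + 1/(5 - 3)) = 9*sqrt(5 + 1/2) = 9*sqrt(11/2) = 9*(sqrt(22)/2) = 9*sqrt(22)/2 ≈ 21.107)
H(b) = 16/2401 (H(b) = (-2/7)**4 = 16/2401)
H(I)*x(U(-4, 3)) = 16*(-5 - 4)/2401 = (16/2401)*(-9) = -144/2401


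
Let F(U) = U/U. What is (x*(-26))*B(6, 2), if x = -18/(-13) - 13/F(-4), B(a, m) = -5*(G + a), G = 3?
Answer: -13590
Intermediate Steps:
F(U) = 1
B(a, m) = -15 - 5*a (B(a, m) = -5*(3 + a) = -15 - 5*a)
x = -151/13 (x = -18/(-13) - 13/1 = -18*(-1/13) - 13*1 = 18/13 - 13 = -151/13 ≈ -11.615)
(x*(-26))*B(6, 2) = (-151/13*(-26))*(-15 - 5*6) = 302*(-15 - 30) = 302*(-45) = -13590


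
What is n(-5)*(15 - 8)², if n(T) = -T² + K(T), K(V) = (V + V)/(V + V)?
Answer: -1176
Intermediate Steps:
K(V) = 1 (K(V) = (2*V)/((2*V)) = (2*V)*(1/(2*V)) = 1)
n(T) = 1 - T² (n(T) = -T² + 1 = 1 - T²)
n(-5)*(15 - 8)² = (1 - 1*(-5)²)*(15 - 8)² = (1 - 1*25)*7² = (1 - 25)*49 = -24*49 = -1176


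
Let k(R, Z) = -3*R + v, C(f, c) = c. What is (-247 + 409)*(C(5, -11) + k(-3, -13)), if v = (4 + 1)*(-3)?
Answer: -2754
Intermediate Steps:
v = -15 (v = 5*(-3) = -15)
k(R, Z) = -15 - 3*R (k(R, Z) = -3*R - 15 = -15 - 3*R)
(-247 + 409)*(C(5, -11) + k(-3, -13)) = (-247 + 409)*(-11 + (-15 - 3*(-3))) = 162*(-11 + (-15 + 9)) = 162*(-11 - 6) = 162*(-17) = -2754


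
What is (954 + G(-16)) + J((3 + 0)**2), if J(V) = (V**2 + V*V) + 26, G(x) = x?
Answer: 1126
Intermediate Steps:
J(V) = 26 + 2*V**2 (J(V) = (V**2 + V**2) + 26 = 2*V**2 + 26 = 26 + 2*V**2)
(954 + G(-16)) + J((3 + 0)**2) = (954 - 16) + (26 + 2*((3 + 0)**2)**2) = 938 + (26 + 2*(3**2)**2) = 938 + (26 + 2*9**2) = 938 + (26 + 2*81) = 938 + (26 + 162) = 938 + 188 = 1126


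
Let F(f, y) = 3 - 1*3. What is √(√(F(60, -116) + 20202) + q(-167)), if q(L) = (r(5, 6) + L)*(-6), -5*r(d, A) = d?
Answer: √(1008 + √20202) ≈ 33.914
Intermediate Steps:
r(d, A) = -d/5
F(f, y) = 0 (F(f, y) = 3 - 3 = 0)
q(L) = 6 - 6*L (q(L) = (-⅕*5 + L)*(-6) = (-1 + L)*(-6) = 6 - 6*L)
√(√(F(60, -116) + 20202) + q(-167)) = √(√(0 + 20202) + (6 - 6*(-167))) = √(√20202 + (6 + 1002)) = √(√20202 + 1008) = √(1008 + √20202)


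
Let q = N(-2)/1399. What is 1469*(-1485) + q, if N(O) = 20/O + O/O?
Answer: -3051869544/1399 ≈ -2.1815e+6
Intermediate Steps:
N(O) = 1 + 20/O (N(O) = 20/O + 1 = 1 + 20/O)
q = -9/1399 (q = ((20 - 2)/(-2))/1399 = -1/2*18*(1/1399) = -9*1/1399 = -9/1399 ≈ -0.0064332)
1469*(-1485) + q = 1469*(-1485) - 9/1399 = -2181465 - 9/1399 = -3051869544/1399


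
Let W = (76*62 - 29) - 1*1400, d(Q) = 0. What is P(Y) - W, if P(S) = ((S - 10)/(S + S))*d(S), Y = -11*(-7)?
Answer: -3283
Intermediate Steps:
Y = 77
P(S) = 0 (P(S) = ((S - 10)/(S + S))*0 = ((-10 + S)/((2*S)))*0 = ((-10 + S)*(1/(2*S)))*0 = ((-10 + S)/(2*S))*0 = 0)
W = 3283 (W = (4712 - 29) - 1400 = 4683 - 1400 = 3283)
P(Y) - W = 0 - 1*3283 = 0 - 3283 = -3283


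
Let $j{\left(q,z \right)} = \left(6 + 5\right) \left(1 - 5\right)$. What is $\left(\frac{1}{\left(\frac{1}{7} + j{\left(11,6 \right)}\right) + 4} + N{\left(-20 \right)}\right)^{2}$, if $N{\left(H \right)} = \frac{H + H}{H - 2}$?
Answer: $\frac{30283009}{9418761} \approx 3.2152$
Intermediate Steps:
$j{\left(q,z \right)} = -44$ ($j{\left(q,z \right)} = 11 \left(-4\right) = -44$)
$N{\left(H \right)} = \frac{2 H}{-2 + H}$
$\left(\frac{1}{\left(\frac{1}{7} + j{\left(11,6 \right)}\right) + 4} + N{\left(-20 \right)}\right)^{2} = \left(\frac{1}{\left(\frac{1}{7} - 44\right) + 4} + 2 \left(-20\right) \frac{1}{-2 - 20}\right)^{2} = \left(\frac{1}{\left(\frac{1}{7} - 44\right) + 4} + 2 \left(-20\right) \frac{1}{-22}\right)^{2} = \left(\frac{1}{- \frac{307}{7} + 4} + 2 \left(-20\right) \left(- \frac{1}{22}\right)\right)^{2} = \left(\frac{1}{- \frac{279}{7}} + \frac{20}{11}\right)^{2} = \left(- \frac{7}{279} + \frac{20}{11}\right)^{2} = \left(\frac{5503}{3069}\right)^{2} = \frac{30283009}{9418761}$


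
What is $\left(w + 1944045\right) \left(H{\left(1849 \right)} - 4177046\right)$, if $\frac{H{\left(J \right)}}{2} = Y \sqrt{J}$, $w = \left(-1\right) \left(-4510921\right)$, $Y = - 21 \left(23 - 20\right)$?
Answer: $-26997662916224$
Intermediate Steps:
$Y = -63$ ($Y = \left(-21\right) 3 = -63$)
$w = 4510921$
$H{\left(J \right)} = - 126 \sqrt{J}$ ($H{\left(J \right)} = 2 \left(- 63 \sqrt{J}\right) = - 126 \sqrt{J}$)
$\left(w + 1944045\right) \left(H{\left(1849 \right)} - 4177046\right) = \left(4510921 + 1944045\right) \left(- 126 \sqrt{1849} - 4177046\right) = 6454966 \left(\left(-126\right) 43 - 4177046\right) = 6454966 \left(-5418 - 4177046\right) = 6454966 \left(-4182464\right) = -26997662916224$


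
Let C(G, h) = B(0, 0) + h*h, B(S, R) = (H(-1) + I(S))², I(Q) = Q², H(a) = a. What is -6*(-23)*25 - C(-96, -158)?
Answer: -21515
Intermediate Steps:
B(S, R) = (-1 + S²)²
C(G, h) = 1 + h² (C(G, h) = (-1 + 0²)² + h*h = (-1 + 0)² + h² = (-1)² + h² = 1 + h²)
-6*(-23)*25 - C(-96, -158) = -6*(-23)*25 - (1 + (-158)²) = 138*25 - (1 + 24964) = 3450 - 1*24965 = 3450 - 24965 = -21515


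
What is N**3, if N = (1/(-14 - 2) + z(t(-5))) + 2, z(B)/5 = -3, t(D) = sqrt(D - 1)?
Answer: -9129329/4096 ≈ -2228.8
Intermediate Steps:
t(D) = sqrt(-1 + D)
z(B) = -15 (z(B) = 5*(-3) = -15)
N = -209/16 (N = (1/(-14 - 2) - 15) + 2 = (1/(-16) - 15) + 2 = (-1/16 - 15) + 2 = -241/16 + 2 = -209/16 ≈ -13.063)
N**3 = (-209/16)**3 = -9129329/4096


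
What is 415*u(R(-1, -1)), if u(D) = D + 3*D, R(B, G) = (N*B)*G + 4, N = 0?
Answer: 6640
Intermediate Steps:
R(B, G) = 4 (R(B, G) = (0*B)*G + 4 = 0*G + 4 = 0 + 4 = 4)
u(D) = 4*D
415*u(R(-1, -1)) = 415*(4*4) = 415*16 = 6640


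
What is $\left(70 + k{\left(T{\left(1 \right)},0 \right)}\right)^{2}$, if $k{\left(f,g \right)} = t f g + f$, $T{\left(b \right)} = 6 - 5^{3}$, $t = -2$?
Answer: $2401$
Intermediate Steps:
$T{\left(b \right)} = -119$ ($T{\left(b \right)} = 6 - 125 = -119$)
$k{\left(f,g \right)} = f - 2 f g$ ($k{\left(f,g \right)} = - 2 f g + f = f - 2 f g$)
$\left(70 + k{\left(T{\left(1 \right)},0 \right)}\right)^{2} = \left(70 - 119 \left(1 - 0\right)\right)^{2} = \left(70 - 119 \left(1 + 0\right)\right)^{2} = \left(70 - 119\right)^{2} = \left(-49\right)^{2} = 2401$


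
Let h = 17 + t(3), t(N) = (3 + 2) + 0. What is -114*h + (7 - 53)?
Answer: -2554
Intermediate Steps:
t(N) = 5 (t(N) = 5 + 0 = 5)
h = 22 (h = 17 + 5 = 22)
-114*h + (7 - 53) = -114*22 + (7 - 53) = -2508 - 46 = -2554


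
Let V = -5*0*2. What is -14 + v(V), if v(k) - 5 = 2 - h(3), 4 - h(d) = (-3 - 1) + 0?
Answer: -15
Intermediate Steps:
h(d) = 8 (h(d) = 4 - ((-3 - 1) + 0) = 4 - (-4 + 0) = 4 - 1*(-4) = 4 + 4 = 8)
V = 0 (V = 0*2 = 0)
v(k) = -1 (v(k) = 5 + (2 - 1*8) = 5 + (2 - 8) = 5 - 6 = -1)
-14 + v(V) = -14 - 1 = -15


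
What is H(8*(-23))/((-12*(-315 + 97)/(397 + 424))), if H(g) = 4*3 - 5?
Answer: 5747/2616 ≈ 2.1969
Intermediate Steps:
H(g) = 7 (H(g) = 12 - 5 = 7)
H(8*(-23))/((-12*(-315 + 97)/(397 + 424))) = 7/((-12*(-315 + 97)/(397 + 424))) = 7/((-(-2616)/821)) = 7/((-12*(-218/821))) = 7/(2616/821) = 7*(821/2616) = 5747/2616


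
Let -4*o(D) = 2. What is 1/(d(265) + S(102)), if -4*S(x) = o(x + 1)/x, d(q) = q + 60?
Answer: 816/265201 ≈ 0.0030769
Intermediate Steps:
o(D) = -½ (o(D) = -¼*2 = -½)
d(q) = 60 + q
S(x) = 1/(8*x) (S(x) = -(-1)/(8*x) = 1/(8*x))
1/(d(265) + S(102)) = 1/((60 + 265) + (⅛)/102) = 1/(325 + (⅛)*(1/102)) = 1/(325 + 1/816) = 1/(265201/816) = 816/265201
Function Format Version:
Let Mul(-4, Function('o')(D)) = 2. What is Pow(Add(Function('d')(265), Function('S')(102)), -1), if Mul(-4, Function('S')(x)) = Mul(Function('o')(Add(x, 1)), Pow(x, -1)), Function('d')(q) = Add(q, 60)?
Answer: Rational(816, 265201) ≈ 0.0030769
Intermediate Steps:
Function('o')(D) = Rational(-1, 2) (Function('o')(D) = Mul(Rational(-1, 4), 2) = Rational(-1, 2))
Function('d')(q) = Add(60, q)
Function('S')(x) = Mul(Rational(1, 8), Pow(x, -1)) (Function('S')(x) = Mul(Rational(-1, 4), Mul(Rational(-1, 2), Pow(x, -1))) = Mul(Rational(1, 8), Pow(x, -1)))
Pow(Add(Function('d')(265), Function('S')(102)), -1) = Pow(Add(Add(60, 265), Mul(Rational(1, 8), Pow(102, -1))), -1) = Pow(Add(325, Mul(Rational(1, 8), Rational(1, 102))), -1) = Pow(Add(325, Rational(1, 816)), -1) = Pow(Rational(265201, 816), -1) = Rational(816, 265201)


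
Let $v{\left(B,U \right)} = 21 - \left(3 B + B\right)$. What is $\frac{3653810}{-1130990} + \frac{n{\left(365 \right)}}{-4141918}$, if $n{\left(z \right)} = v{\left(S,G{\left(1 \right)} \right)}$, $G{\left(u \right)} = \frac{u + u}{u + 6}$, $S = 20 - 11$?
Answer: $- \frac{1513376444273}{468446783882} \approx -3.2306$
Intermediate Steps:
$S = 9$ ($S = 20 - 11 = 9$)
$G{\left(u \right)} = \frac{2 u}{6 + u}$
$v{\left(B,U \right)} = 21 - 4 B$
$n{\left(z \right)} = -15$ ($n{\left(z \right)} = 21 - 36 = -15$)
$\frac{3653810}{-1130990} + \frac{n{\left(365 \right)}}{-4141918} = \frac{3653810}{-1130990} - \frac{15}{-4141918} = 3653810 \left(- \frac{1}{1130990}\right) - - \frac{15}{4141918} = - \frac{365381}{113099} + \frac{15}{4141918} = - \frac{1513376444273}{468446783882}$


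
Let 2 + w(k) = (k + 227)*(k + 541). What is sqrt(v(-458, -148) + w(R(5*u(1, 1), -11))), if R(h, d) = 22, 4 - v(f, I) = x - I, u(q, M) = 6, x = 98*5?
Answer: sqrt(139551) ≈ 373.57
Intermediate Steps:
x = 490
v(f, I) = -486 + I (v(f, I) = 4 - (490 - I) = 4 + (-490 + I) = -486 + I)
w(k) = -2 + (227 + k)*(541 + k) (w(k) = -2 + (k + 227)*(k + 541) = -2 + (227 + k)*(541 + k))
sqrt(v(-458, -148) + w(R(5*u(1, 1), -11))) = sqrt((-486 - 148) + (122805 + 22**2 + 768*22)) = sqrt(-634 + (122805 + 484 + 16896)) = sqrt(-634 + 140185) = sqrt(139551)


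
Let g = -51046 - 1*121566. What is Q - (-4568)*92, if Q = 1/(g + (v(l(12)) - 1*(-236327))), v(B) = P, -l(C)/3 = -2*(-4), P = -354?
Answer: 26627840417/63361 ≈ 4.2026e+5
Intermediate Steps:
l(C) = -24 (l(C) = -(-6)*(-4) = -3*8 = -24)
v(B) = -354
g = -172612 (g = -51046 - 121566 = -172612)
Q = 1/63361 (Q = 1/(-172612 + (-354 - 1*(-236327))) = 1/(-172612 + (-354 + 236327)) = 1/(-172612 + 235973) = 1/63361 ≈ 1.5783e-5)
Q - (-4568)*92 = 1/63361 - (-4568)*92 = 1/63361 - 1*(-420256) = 1/63361 + 420256 = 26627840417/63361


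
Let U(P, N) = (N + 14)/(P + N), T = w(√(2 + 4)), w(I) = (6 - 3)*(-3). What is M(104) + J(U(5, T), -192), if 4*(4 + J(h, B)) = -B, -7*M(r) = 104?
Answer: 204/7 ≈ 29.143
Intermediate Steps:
w(I) = -9 (w(I) = 3*(-3) = -9)
T = -9
M(r) = -104/7 (M(r) = -⅐*104 = -104/7)
U(P, N) = (14 + N)/(N + P)
J(h, B) = -4 - B/4 (J(h, B) = -4 + (-B)/4 = -4 - B/4)
M(104) + J(U(5, T), -192) = -104/7 + (-4 - ¼*(-192)) = -104/7 + (-4 + 48) = -104/7 + 44 = 204/7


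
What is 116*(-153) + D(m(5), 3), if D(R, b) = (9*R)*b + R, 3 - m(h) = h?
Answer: -17804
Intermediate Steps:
m(h) = 3 - h
D(R, b) = R + 9*R*b (D(R, b) = 9*R*b + R = R + 9*R*b)
116*(-153) + D(m(5), 3) = 116*(-153) + (3 - 1*5)*(1 + 9*3) = -17748 + (3 - 5)*(1 + 27) = -17748 - 2*28 = -17748 - 56 = -17804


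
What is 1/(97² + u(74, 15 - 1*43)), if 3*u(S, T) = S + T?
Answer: 3/28273 ≈ 0.00010611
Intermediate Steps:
u(S, T) = S/3 + T/3 (u(S, T) = (S + T)/3 = S/3 + T/3)
1/(97² + u(74, 15 - 1*43)) = 1/(97² + ((⅓)*74 + (15 - 1*43)/3)) = 1/(9409 + (74/3 + (15 - 43)/3)) = 1/(9409 + (74/3 + (⅓)*(-28))) = 1/(9409 + (74/3 - 28/3)) = 1/(9409 + 46/3) = 1/(28273/3) = 3/28273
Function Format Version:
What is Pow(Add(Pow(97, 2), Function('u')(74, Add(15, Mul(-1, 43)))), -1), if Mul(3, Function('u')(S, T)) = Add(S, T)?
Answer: Rational(3, 28273) ≈ 0.00010611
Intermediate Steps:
Function('u')(S, T) = Add(Mul(Rational(1, 3), S), Mul(Rational(1, 3), T)) (Function('u')(S, T) = Mul(Rational(1, 3), Add(S, T)) = Add(Mul(Rational(1, 3), S), Mul(Rational(1, 3), T)))
Pow(Add(Pow(97, 2), Function('u')(74, Add(15, Mul(-1, 43)))), -1) = Pow(Add(Pow(97, 2), Add(Mul(Rational(1, 3), 74), Mul(Rational(1, 3), Add(15, Mul(-1, 43))))), -1) = Pow(Add(9409, Add(Rational(74, 3), Mul(Rational(1, 3), Add(15, -43)))), -1) = Pow(Add(9409, Add(Rational(74, 3), Mul(Rational(1, 3), -28))), -1) = Pow(Add(9409, Add(Rational(74, 3), Rational(-28, 3))), -1) = Pow(Add(9409, Rational(46, 3)), -1) = Pow(Rational(28273, 3), -1) = Rational(3, 28273)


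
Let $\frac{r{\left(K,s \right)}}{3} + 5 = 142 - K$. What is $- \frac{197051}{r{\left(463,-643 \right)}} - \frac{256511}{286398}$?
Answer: $\frac{4682012045}{23341437} \approx 200.59$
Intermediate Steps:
$r{\left(K,s \right)} = 411 - 3 K$ ($r{\left(K,s \right)} = -15 + 3 \left(142 - K\right) = -15 - \left(-426 + 3 K\right) = 411 - 3 K$)
$- \frac{197051}{r{\left(463,-643 \right)}} - \frac{256511}{286398} = - \frac{197051}{411 - 1389} - \frac{256511}{286398} = - \frac{197051}{-978} - \frac{256511}{286398} = \left(-197051\right) \left(- \frac{1}{978}\right) - \frac{256511}{286398} = \frac{197051}{978} - \frac{256511}{286398} = \frac{4682012045}{23341437}$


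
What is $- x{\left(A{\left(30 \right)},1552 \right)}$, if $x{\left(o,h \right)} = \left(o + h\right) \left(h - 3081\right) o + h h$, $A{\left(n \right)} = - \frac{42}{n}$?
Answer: $- \frac{143197959}{25} \approx -5.7279 \cdot 10^{6}$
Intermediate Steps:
$x{\left(o,h \right)} = h^{2} + o \left(-3081 + h\right) \left(h + o\right)$ ($x{\left(o,h \right)} = \left(h + o\right) \left(-3081 + h\right) o + h^{2} = \left(-3081 + h\right) \left(h + o\right) o + h^{2} = o \left(-3081 + h\right) \left(h + o\right) + h^{2} = h^{2} + o \left(-3081 + h\right) \left(h + o\right)$)
$- x{\left(A{\left(30 \right)},1552 \right)} = - (1552^{2} - 3081 \left(- \frac{42}{30}\right)^{2} + 1552 \left(- \frac{42}{30}\right)^{2} + - \frac{42}{30} \cdot 1552^{2} - 4781712 \left(- \frac{42}{30}\right)) = - (2408704 - 3081 \left(\left(-42\right) \frac{1}{30}\right)^{2} + 1552 \left(\left(-42\right) \frac{1}{30}\right)^{2} + \left(-42\right) \frac{1}{30} \cdot 2408704 - 4781712 \left(\left(-42\right) \frac{1}{30}\right)) = - (2408704 - 3081 \left(- \frac{7}{5}\right)^{2} + 1552 \left(- \frac{7}{5}\right)^{2} - \frac{16860928}{5} - 4781712 \left(- \frac{7}{5}\right)) = - (2408704 - \frac{150969}{25} + 1552 \cdot \frac{49}{25} - \frac{16860928}{5} + \frac{33471984}{5}) = - (2408704 - \frac{150969}{25} + \frac{76048}{25} - \frac{16860928}{5} + \frac{33471984}{5}) = \left(-1\right) \frac{143197959}{25} = - \frac{143197959}{25}$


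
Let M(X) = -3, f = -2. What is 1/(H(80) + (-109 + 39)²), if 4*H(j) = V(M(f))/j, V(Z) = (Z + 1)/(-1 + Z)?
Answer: 640/3136001 ≈ 0.00020408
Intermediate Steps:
V(Z) = (1 + Z)/(-1 + Z)
H(j) = 1/(8*j) (H(j) = (((1 - 3)/(-1 - 3))/j)/4 = ((-2/(-4))/j)/4 = ((-¼*(-2))/j)/4 = (1/(2*j))/4 = 1/(8*j))
1/(H(80) + (-109 + 39)²) = 1/((⅛)/80 + (-109 + 39)²) = 1/((⅛)*(1/80) + (-70)²) = 1/(1/640 + 4900) = 1/(3136001/640) = 640/3136001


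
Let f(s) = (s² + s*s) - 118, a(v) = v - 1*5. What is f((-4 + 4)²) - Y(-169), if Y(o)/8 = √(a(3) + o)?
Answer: -118 - 24*I*√19 ≈ -118.0 - 104.61*I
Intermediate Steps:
a(v) = -5 + v (a(v) = v - 5 = -5 + v)
f(s) = -118 + 2*s² (f(s) = (s² + s²) - 118 = 2*s² - 118 = -118 + 2*s²)
Y(o) = 8*√(-2 + o) (Y(o) = 8*√((-5 + 3) + o) = 8*√(-2 + o))
f((-4 + 4)²) - Y(-169) = (-118 + 2*((-4 + 4)²)²) - 8*√(-2 - 169) = (-118 + 2*(0²)²) - 8*√(-171) = (-118 + 2*0²) - 8*3*I*√19 = (-118 + 2*0) - 24*I*√19 = (-118 + 0) - 24*I*√19 = -118 - 24*I*√19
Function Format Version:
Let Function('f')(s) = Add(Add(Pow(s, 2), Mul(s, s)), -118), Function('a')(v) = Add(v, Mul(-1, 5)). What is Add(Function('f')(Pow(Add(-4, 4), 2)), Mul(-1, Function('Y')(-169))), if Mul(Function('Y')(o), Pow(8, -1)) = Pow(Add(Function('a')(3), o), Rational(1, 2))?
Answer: Add(-118, Mul(-24, I, Pow(19, Rational(1, 2)))) ≈ Add(-118.00, Mul(-104.61, I))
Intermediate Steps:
Function('a')(v) = Add(-5, v) (Function('a')(v) = Add(v, -5) = Add(-5, v))
Function('f')(s) = Add(-118, Mul(2, Pow(s, 2))) (Function('f')(s) = Add(Add(Pow(s, 2), Pow(s, 2)), -118) = Add(Mul(2, Pow(s, 2)), -118) = Add(-118, Mul(2, Pow(s, 2))))
Function('Y')(o) = Mul(8, Pow(Add(-2, o), Rational(1, 2))) (Function('Y')(o) = Mul(8, Pow(Add(Add(-5, 3), o), Rational(1, 2))) = Mul(8, Pow(Add(-2, o), Rational(1, 2))))
Add(Function('f')(Pow(Add(-4, 4), 2)), Mul(-1, Function('Y')(-169))) = Add(Add(-118, Mul(2, Pow(Pow(Add(-4, 4), 2), 2))), Mul(-1, Mul(8, Pow(Add(-2, -169), Rational(1, 2))))) = Add(Add(-118, Mul(2, Pow(Pow(0, 2), 2))), Mul(-1, Mul(8, Pow(-171, Rational(1, 2))))) = Add(Add(-118, Mul(2, Pow(0, 2))), Mul(-1, Mul(8, Mul(3, I, Pow(19, Rational(1, 2)))))) = Add(Add(-118, Mul(2, 0)), Mul(-1, Mul(24, I, Pow(19, Rational(1, 2))))) = Add(Add(-118, 0), Mul(-24, I, Pow(19, Rational(1, 2)))) = Add(-118, Mul(-24, I, Pow(19, Rational(1, 2))))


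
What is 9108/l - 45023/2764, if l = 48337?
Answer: -2151102239/133603468 ≈ -16.101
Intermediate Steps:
9108/l - 45023/2764 = 9108/48337 - 45023/2764 = -2151102239/133603468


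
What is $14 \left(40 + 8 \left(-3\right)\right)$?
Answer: $224$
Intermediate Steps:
$14 \left(40 + 8 \left(-3\right)\right) = 14 \left(40 - 24\right) = 14 \cdot 16 = 224$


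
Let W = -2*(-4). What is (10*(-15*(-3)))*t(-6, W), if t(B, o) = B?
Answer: -2700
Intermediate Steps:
W = 8
(10*(-15*(-3)))*t(-6, W) = (10*(-15*(-3)))*(-6) = (10*45)*(-6) = 450*(-6) = -2700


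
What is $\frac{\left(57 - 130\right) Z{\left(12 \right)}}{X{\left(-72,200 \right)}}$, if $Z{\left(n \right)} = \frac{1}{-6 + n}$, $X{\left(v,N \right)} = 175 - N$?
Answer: $\frac{73}{150} \approx 0.48667$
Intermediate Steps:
$\frac{\left(57 - 130\right) Z{\left(12 \right)}}{X{\left(-72,200 \right)}} = \frac{\left(57 - 130\right) \frac{1}{-6 + 12}}{175 - 200} = \frac{\left(-73\right) \frac{1}{6}}{175 - 200} = \frac{\left(-73\right) \frac{1}{6}}{-25} = \left(- \frac{73}{6}\right) \left(- \frac{1}{25}\right) = \frac{73}{150}$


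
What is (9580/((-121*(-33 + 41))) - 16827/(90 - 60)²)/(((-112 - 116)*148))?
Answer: 1037939/1224907200 ≈ 0.00084736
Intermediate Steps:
(9580/((-121*(-33 + 41))) - 16827/(90 - 60)²)/(((-112 - 116)*148)) = (9580/((-121*8)) - 16827/(30²))/((-228*148)) = (9580/(-968) - 16827/900)/(-33744) = (9580*(-1/968) - 16827*1/900)*(-1/33744) = (-2395/242 - 5609/300)*(-1/33744) = -1037939/36300*(-1/33744) = 1037939/1224907200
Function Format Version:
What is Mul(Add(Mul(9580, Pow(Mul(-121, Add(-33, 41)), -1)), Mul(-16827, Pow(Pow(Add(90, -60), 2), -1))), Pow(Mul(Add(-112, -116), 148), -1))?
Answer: Rational(1037939, 1224907200) ≈ 0.00084736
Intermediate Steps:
Mul(Add(Mul(9580, Pow(Mul(-121, Add(-33, 41)), -1)), Mul(-16827, Pow(Pow(Add(90, -60), 2), -1))), Pow(Mul(Add(-112, -116), 148), -1)) = Mul(Add(Mul(9580, Pow(Mul(-121, 8), -1)), Mul(-16827, Pow(Pow(30, 2), -1))), Pow(Mul(-228, 148), -1)) = Mul(Add(Mul(9580, Pow(-968, -1)), Mul(-16827, Pow(900, -1))), Pow(-33744, -1)) = Mul(Add(Mul(9580, Rational(-1, 968)), Mul(-16827, Rational(1, 900))), Rational(-1, 33744)) = Mul(Add(Rational(-2395, 242), Rational(-5609, 300)), Rational(-1, 33744)) = Mul(Rational(-1037939, 36300), Rational(-1, 33744)) = Rational(1037939, 1224907200)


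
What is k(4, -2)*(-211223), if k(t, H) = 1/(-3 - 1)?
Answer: 211223/4 ≈ 52806.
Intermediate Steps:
k(t, H) = -1/4 (k(t, H) = 1/(-4) = -1/4)
k(4, -2)*(-211223) = -1/4*(-211223) = 211223/4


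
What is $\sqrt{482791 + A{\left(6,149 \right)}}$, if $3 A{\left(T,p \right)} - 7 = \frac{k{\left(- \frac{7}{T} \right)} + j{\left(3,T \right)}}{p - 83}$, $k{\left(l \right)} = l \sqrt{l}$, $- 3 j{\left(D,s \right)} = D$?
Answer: $\frac{\sqrt{75709718568 - 154 i \sqrt{42}}}{396} \approx 694.83 - 4.5798 \cdot 10^{-6} i$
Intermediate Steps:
$j{\left(D,s \right)} = - \frac{D}{3}$
$k{\left(l \right)} = l^{\frac{3}{2}}$
$A{\left(T,p \right)} = \frac{7}{3} + \frac{-1 + 7 \sqrt{7} \left(- \frac{1}{T}\right)^{\frac{3}{2}}}{3 \left(-83 + p\right)}$ ($A{\left(T,p \right)} = \frac{7}{3} + \frac{\left(\left(- \frac{7}{T}\right)^{\frac{3}{2}} - 1\right) \frac{1}{p - 83}}{3} = \frac{7}{3} + \frac{\left(7 \sqrt{7} \left(- \frac{1}{T}\right)^{\frac{3}{2}} - 1\right) \frac{1}{-83 + p}}{3} = \frac{7}{3} + \frac{\left(-1 + 7 \sqrt{7} \left(- \frac{1}{T}\right)^{\frac{3}{2}}\right) \frac{1}{-83 + p}}{3} = \frac{7}{3} + \frac{\frac{1}{-83 + p} \left(-1 + 7 \sqrt{7} \left(- \frac{1}{T}\right)^{\frac{3}{2}}\right)}{3} = \frac{7}{3} + \frac{-1 + 7 \sqrt{7} \left(- \frac{1}{T}\right)^{\frac{3}{2}}}{3 \left(-83 + p\right)}$)
$\sqrt{482791 + A{\left(6,149 \right)}} = \sqrt{482791 + \frac{-582 + 7 \cdot 149 + 7 \sqrt{7} \left(- \frac{1}{6}\right)^{\frac{3}{2}}}{3 \left(-83 + 149\right)}} = \sqrt{482791 + \frac{-582 + 1043 + 7 \sqrt{7} \left(\left(-1\right) \frac{1}{6}\right)^{\frac{3}{2}}}{3 \cdot 66}} = \sqrt{482791 + \frac{1}{3} \cdot \frac{1}{66} \left(-582 + 1043 + 7 \sqrt{7} \left(- \frac{1}{6}\right)^{\frac{3}{2}}\right)} = \sqrt{482791 + \frac{1}{3} \cdot \frac{1}{66} \left(-582 + 1043 + 7 \sqrt{7} \left(- \frac{i \sqrt{6}}{36}\right)\right)} = \sqrt{482791 + \frac{1}{3} \cdot \frac{1}{66} \left(-582 + 1043 - \frac{7 i \sqrt{42}}{36}\right)} = \sqrt{482791 + \frac{1}{3} \cdot \frac{1}{66} \left(461 - \frac{7 i \sqrt{42}}{36}\right)} = \sqrt{482791 + \left(\frac{461}{198} - \frac{7 i \sqrt{42}}{7128}\right)} = \sqrt{\frac{95593079}{198} - \frac{7 i \sqrt{42}}{7128}}$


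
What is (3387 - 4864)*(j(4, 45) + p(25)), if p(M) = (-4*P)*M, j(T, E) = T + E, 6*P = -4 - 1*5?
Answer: -293923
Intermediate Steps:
P = -3/2 (P = (-4 - 1*5)/6 = (-4 - 5)/6 = (1/6)*(-9) = -3/2 ≈ -1.5000)
j(T, E) = E + T
p(M) = 6*M (p(M) = (-4*(-3/2))*M = 6*M)
(3387 - 4864)*(j(4, 45) + p(25)) = (3387 - 4864)*((45 + 4) + 6*25) = -1477*(49 + 150) = -1477*199 = -293923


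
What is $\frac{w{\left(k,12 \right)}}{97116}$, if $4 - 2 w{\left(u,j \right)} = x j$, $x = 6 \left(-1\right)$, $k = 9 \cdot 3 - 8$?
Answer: $\frac{19}{48558} \approx 0.00039128$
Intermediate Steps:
$k = 19$ ($k = 27 - 8 = 19$)
$x = -6$
$w{\left(u,j \right)} = 2 + 3 j$ ($w{\left(u,j \right)} = 2 - \frac{\left(-6\right) j}{2} = 2 + 3 j$)
$\frac{w{\left(k,12 \right)}}{97116} = \frac{2 + 3 \cdot 12}{97116} = \left(2 + 36\right) \frac{1}{97116} = 38 \cdot \frac{1}{97116} = \frac{19}{48558}$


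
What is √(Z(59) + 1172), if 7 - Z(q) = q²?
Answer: I*√2302 ≈ 47.979*I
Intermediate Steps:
Z(q) = 7 - q²
√(Z(59) + 1172) = √((7 - 1*59²) + 1172) = √((7 - 1*3481) + 1172) = √((7 - 3481) + 1172) = √(-3474 + 1172) = √(-2302) = I*√2302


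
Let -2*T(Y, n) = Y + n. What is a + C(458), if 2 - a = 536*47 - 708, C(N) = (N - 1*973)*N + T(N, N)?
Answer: -260810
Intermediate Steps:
T(Y, n) = -Y/2 - n/2 (T(Y, n) = -(Y + n)/2 = -Y/2 - n/2)
C(N) = -N + N*(-973 + N) (C(N) = (N - 1*973)*N + (-N/2 - N/2) = (N - 973)*N - N = (-973 + N)*N - N = N*(-973 + N) - N = -N + N*(-973 + N))
a = -24482 (a = 2 - (536*47 - 708) = 2 - (25192 - 708) = 2 - 1*24484 = 2 - 24484 = -24482)
a + C(458) = -24482 + 458*(-974 + 458) = -24482 + 458*(-516) = -24482 - 236328 = -260810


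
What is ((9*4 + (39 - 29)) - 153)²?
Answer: 11449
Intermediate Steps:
((9*4 + (39 - 29)) - 153)² = ((36 + 10) - 153)² = (46 - 153)² = (-107)² = 11449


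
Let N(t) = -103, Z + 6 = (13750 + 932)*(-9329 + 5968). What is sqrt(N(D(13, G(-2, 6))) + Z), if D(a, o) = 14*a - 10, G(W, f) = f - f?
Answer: I*sqrt(49346311) ≈ 7024.7*I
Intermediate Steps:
G(W, f) = 0
D(a, o) = -10 + 14*a
Z = -49346208 (Z = -6 + (13750 + 932)*(-9329 + 5968) = -6 + 14682*(-3361) = -6 - 49346202 = -49346208)
sqrt(N(D(13, G(-2, 6))) + Z) = sqrt(-103 - 49346208) = sqrt(-49346311) = I*sqrt(49346311)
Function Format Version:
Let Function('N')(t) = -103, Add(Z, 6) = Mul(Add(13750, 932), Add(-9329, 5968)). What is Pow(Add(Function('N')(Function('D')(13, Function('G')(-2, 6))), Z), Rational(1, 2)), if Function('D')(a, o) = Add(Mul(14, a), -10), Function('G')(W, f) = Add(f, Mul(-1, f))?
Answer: Mul(I, Pow(49346311, Rational(1, 2))) ≈ Mul(7024.7, I)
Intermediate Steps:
Function('G')(W, f) = 0
Function('D')(a, o) = Add(-10, Mul(14, a))
Z = -49346208 (Z = Add(-6, Mul(Add(13750, 932), Add(-9329, 5968))) = Add(-6, Mul(14682, -3361)) = Add(-6, -49346202) = -49346208)
Pow(Add(Function('N')(Function('D')(13, Function('G')(-2, 6))), Z), Rational(1, 2)) = Pow(Add(-103, -49346208), Rational(1, 2)) = Pow(-49346311, Rational(1, 2)) = Mul(I, Pow(49346311, Rational(1, 2)))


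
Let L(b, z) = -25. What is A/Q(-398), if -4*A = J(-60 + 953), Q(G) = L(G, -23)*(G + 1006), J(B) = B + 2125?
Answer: 1509/30400 ≈ 0.049638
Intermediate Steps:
J(B) = 2125 + B
Q(G) = -25150 - 25*G (Q(G) = -25*(G + 1006) = -25*(1006 + G) = -25150 - 25*G)
A = -1509/2 (A = -(2125 + (-60 + 953))/4 = -(2125 + 893)/4 = -1/4*3018 = -1509/2 ≈ -754.50)
A/Q(-398) = -1509/(2*(-25150 - 25*(-398))) = -1509/(2*(-25150 + 9950)) = -1509/2/(-15200) = -1509/2*(-1/15200) = 1509/30400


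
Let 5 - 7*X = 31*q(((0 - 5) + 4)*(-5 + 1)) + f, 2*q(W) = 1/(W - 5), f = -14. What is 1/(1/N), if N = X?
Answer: 69/14 ≈ 4.9286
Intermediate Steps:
q(W) = 1/(2*(-5 + W)) (q(W) = 1/(2*(W - 5)) = 1/(2*(-5 + W)))
X = 69/14 (X = 5/7 - (31*(1/(2*(-5 + ((0 - 5) + 4)*(-5 + 1)))) - 14)/7 = 5/7 - (31*(1/(2*(-5 + (-5 + 4)*(-4)))) - 14)/7 = 5/7 - (31*(1/(2*(-5 - 1*(-4)))) - 14)/7 = 5/7 - (31*(1/(2*(-5 + 4))) - 14)/7 = 5/7 - (31*((1/2)/(-1)) - 14)/7 = 5/7 - (31*((1/2)*(-1)) - 14)/7 = 5/7 - (31*(-1/2) - 14)/7 = 5/7 - (-31/2 - 14)/7 = 5/7 - 1/7*(-59/2) = 5/7 + 59/14 = 69/14 ≈ 4.9286)
N = 69/14 ≈ 4.9286
1/(1/N) = 1/(1/(69/14)) = 1/(14/69) = 69/14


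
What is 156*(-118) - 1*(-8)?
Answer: -18400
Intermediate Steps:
156*(-118) - 1*(-8) = -18408 + 8 = -18400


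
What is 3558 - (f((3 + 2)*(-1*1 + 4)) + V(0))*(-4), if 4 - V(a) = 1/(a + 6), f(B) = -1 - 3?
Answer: 10672/3 ≈ 3557.3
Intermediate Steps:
f(B) = -4
V(a) = 4 - 1/(6 + a) (V(a) = 4 - 1/(a + 6) = 4 - 1/(6 + a))
3558 - (f((3 + 2)*(-1*1 + 4)) + V(0))*(-4) = 3558 - (-4 + (23 + 4*0)/(6 + 0))*(-4) = 3558 - (-4 + (23 + 0)/6)*(-4) = 3558 - (-4 + (⅙)*23)*(-4) = 3558 - (-4 + 23/6)*(-4) = 3558 - (-1)*(-4)/6 = 3558 - 1*⅔ = 3558 - ⅔ = 10672/3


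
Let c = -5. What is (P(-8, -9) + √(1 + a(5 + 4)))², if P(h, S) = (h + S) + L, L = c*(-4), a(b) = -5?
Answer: 5 + 12*I ≈ 5.0 + 12.0*I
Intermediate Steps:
L = 20 (L = -5*(-4) = 20)
P(h, S) = 20 + S + h (P(h, S) = (h + S) + 20 = (S + h) + 20 = 20 + S + h)
(P(-8, -9) + √(1 + a(5 + 4)))² = ((20 - 9 - 8) + √(1 - 5))² = (3 + √(-4))² = (3 + 2*I)²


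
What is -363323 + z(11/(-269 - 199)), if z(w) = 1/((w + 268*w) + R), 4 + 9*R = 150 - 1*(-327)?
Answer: -7861219283/21637 ≈ -3.6332e+5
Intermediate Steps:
R = 473/9 (R = -4/9 + (150 - 1*(-327))/9 = -4/9 + (150 + 327)/9 = -4/9 + (1/9)*477 = -4/9 + 53 = 473/9 ≈ 52.556)
z(w) = 1/(473/9 + 269*w) (z(w) = 1/((w + 268*w) + 473/9) = 1/(269*w + 473/9) = 1/(473/9 + 269*w))
-363323 + z(11/(-269 - 199)) = -363323 + 9/(473 + 2421*(11/(-269 - 199))) = -363323 + 9/(473 + 2421*(11/(-468))) = -363323 + 9/(473 + 2421*(11*(-1/468))) = -363323 + 9/(473 + 2421*(-11/468)) = -363323 + 9/(473 - 2959/52) = -363323 + 9/(21637/52) = -363323 + 9*(52/21637) = -363323 + 468/21637 = -7861219283/21637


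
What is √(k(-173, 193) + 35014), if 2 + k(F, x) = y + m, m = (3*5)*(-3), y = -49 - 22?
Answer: 4*√2181 ≈ 186.80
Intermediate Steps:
y = -71
m = -45 (m = 15*(-3) = -45)
k(F, x) = -118 (k(F, x) = -2 + (-71 - 45) = -2 - 116 = -118)
√(k(-173, 193) + 35014) = √(-118 + 35014) = √34896 = 4*√2181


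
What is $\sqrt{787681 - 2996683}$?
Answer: $i \sqrt{2209002} \approx 1486.3 i$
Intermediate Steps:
$\sqrt{787681 - 2996683} = \sqrt{-2209002} = i \sqrt{2209002}$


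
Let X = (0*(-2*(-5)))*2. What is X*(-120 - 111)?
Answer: 0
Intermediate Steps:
X = 0 (X = (0*10)*2 = 0*2 = 0)
X*(-120 - 111) = 0*(-120 - 111) = 0*(-231) = 0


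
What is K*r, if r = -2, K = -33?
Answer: 66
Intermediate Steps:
K*r = -33*(-2) = 66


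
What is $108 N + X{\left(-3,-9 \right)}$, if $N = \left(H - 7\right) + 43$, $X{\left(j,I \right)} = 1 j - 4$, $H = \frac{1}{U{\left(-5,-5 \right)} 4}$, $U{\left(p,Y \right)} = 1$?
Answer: $3908$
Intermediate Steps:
$H = \frac{1}{4}$ ($H = \frac{1}{1 \cdot 4} = \frac{1}{4} \approx 0.25$)
$X{\left(j,I \right)} = -4 + j$ ($X{\left(j,I \right)} = j - 4 = -4 + j$)
$N = \frac{145}{4}$ ($N = \left(\frac{1}{4} - 7\right) + 43 = - \frac{27}{4} + 43 = \frac{145}{4} \approx 36.25$)
$108 N + X{\left(-3,-9 \right)} = 108 \cdot \frac{145}{4} - 7 = 3915 - 7 = 3908$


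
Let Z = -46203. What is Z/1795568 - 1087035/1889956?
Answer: -509791724487/848386128752 ≈ -0.60090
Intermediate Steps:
Z/1795568 - 1087035/1889956 = -46203/1795568 - 1087035/1889956 = -509791724487/848386128752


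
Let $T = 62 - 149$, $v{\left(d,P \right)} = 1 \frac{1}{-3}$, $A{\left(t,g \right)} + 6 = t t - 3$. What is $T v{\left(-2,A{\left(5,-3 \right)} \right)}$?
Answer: $29$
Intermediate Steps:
$A{\left(t,g \right)} = -9 + t^{2}$ ($A{\left(t,g \right)} = -6 + \left(t t - 3\right) = -6 + \left(t^{2} - 3\right) = -6 + \left(-3 + t^{2}\right) = -9 + t^{2}$)
$v{\left(d,P \right)} = - \frac{1}{3}$ ($v{\left(d,P \right)} = 1 \left(- \frac{1}{3}\right) = - \frac{1}{3}$)
$T = -87$
$T v{\left(-2,A{\left(5,-3 \right)} \right)} = \left(-87\right) \left(- \frac{1}{3}\right) = 29$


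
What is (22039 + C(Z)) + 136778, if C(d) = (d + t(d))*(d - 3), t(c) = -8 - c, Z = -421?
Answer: 162209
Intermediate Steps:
C(d) = 24 - 8*d (C(d) = (d + (-8 - d))*(d - 3) = -8*(-3 + d) = 24 - 8*d)
(22039 + C(Z)) + 136778 = (22039 + (24 - 8*(-421))) + 136778 = (22039 + (24 + 3368)) + 136778 = (22039 + 3392) + 136778 = 25431 + 136778 = 162209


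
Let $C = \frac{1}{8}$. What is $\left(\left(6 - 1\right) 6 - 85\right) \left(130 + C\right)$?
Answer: $- \frac{57255}{8} \approx -7156.9$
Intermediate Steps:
$C = \frac{1}{8} \approx 0.125$
$\left(\left(6 - 1\right) 6 - 85\right) \left(130 + C\right) = \left(\left(6 - 1\right) 6 - 85\right) \left(130 + \frac{1}{8}\right) = \left(5 \cdot 6 - 85\right) \frac{1041}{8} = \left(30 - 85\right) \frac{1041}{8} = \left(-55\right) \frac{1041}{8} = - \frac{57255}{8}$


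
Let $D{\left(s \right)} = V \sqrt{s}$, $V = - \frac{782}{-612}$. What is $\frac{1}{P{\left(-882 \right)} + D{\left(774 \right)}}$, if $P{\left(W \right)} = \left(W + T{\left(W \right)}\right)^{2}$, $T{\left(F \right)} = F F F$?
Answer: $\frac{8473935079098405000}{3989309762487471744661537419112477253} - \frac{69 \sqrt{86}}{3989309762487471744661537419112477253} \approx 2.1242 \cdot 10^{-18}$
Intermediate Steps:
$T{\left(F \right)} = F^{3}$ ($T{\left(F \right)} = F^{2} F = F^{3}$)
$V = \frac{23}{18}$ ($V = \left(-782\right) \left(- \frac{1}{612}\right) = \frac{23}{18} \approx 1.2778$)
$P{\left(W \right)} = \left(W + W^{3}\right)^{2}$
$D{\left(s \right)} = \frac{23 \sqrt{s}}{18}$
$\frac{1}{P{\left(-882 \right)} + D{\left(774 \right)}} = \frac{1}{\left(-882\right)^{2} \left(1 + \left(-882\right)^{2}\right)^{2} + \frac{23 \sqrt{774}}{18}} = \frac{1}{777924 \left(1 + 777924\right)^{2} + \frac{23 \cdot 3 \sqrt{86}}{18}} = \frac{1}{777924 \cdot 777925^{2} + \frac{23 \sqrt{86}}{6}} = \frac{1}{777924 \cdot 605167305625 + \frac{23 \sqrt{86}}{6}} = \frac{1}{470774171061022500 + \frac{23 \sqrt{86}}{6}}$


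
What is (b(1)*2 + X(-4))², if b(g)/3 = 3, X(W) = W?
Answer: 196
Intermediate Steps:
b(g) = 9 (b(g) = 3*3 = 9)
(b(1)*2 + X(-4))² = (9*2 - 4)² = (18 - 4)² = 14² = 196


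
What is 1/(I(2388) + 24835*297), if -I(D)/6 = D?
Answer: 1/7361667 ≈ 1.3584e-7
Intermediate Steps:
I(D) = -6*D
1/(I(2388) + 24835*297) = 1/(-6*2388 + 24835*297) = 1/(-14328 + 7375995) = 1/7361667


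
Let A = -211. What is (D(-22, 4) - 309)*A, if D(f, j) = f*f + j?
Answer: -37769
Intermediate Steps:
D(f, j) = j + f² (D(f, j) = f² + j = j + f²)
(D(-22, 4) - 309)*A = ((4 + (-22)²) - 309)*(-211) = ((4 + 484) - 309)*(-211) = (488 - 309)*(-211) = 179*(-211) = -37769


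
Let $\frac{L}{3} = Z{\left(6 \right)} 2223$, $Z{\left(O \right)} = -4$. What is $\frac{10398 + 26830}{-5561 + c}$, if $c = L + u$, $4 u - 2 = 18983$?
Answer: $- \frac{148912}{109963} \approx -1.3542$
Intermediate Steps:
$u = \frac{18985}{4}$ ($u = \frac{1}{2} + \frac{1}{4} \cdot 18983 = \frac{1}{2} + \frac{18983}{4} = \frac{18985}{4} \approx 4746.3$)
$L = -26676$ ($L = 3 \left(\left(-4\right) 2223\right) = 3 \left(-8892\right) = -26676$)
$c = - \frac{87719}{4}$ ($c = -26676 + \frac{18985}{4} = - \frac{87719}{4} \approx -21930.0$)
$\frac{10398 + 26830}{-5561 + c} = \frac{10398 + 26830}{-5561 - \frac{87719}{4}} = \frac{37228}{- \frac{109963}{4}} = 37228 \left(- \frac{4}{109963}\right) = - \frac{148912}{109963}$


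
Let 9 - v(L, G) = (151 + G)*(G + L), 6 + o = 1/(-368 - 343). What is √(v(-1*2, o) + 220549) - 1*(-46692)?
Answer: 46692 + 2*√28020800621/711 ≈ 47163.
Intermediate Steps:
o = -4267/711 (o = -6 + 1/(-368 - 343) = -6 + 1/(-711) = -6 - 1/711 = -4267/711 ≈ -6.0014)
v(L, G) = 9 - (151 + G)*(G + L)
√(v(-1*2, o) + 220549) - 1*(-46692) = √((9 - (-4267/711)² - 151*(-4267/711) - (-151)*2 - 1*(-4267/711)*(-1*2)) + 220549) - 1*(-46692) = √((9 - 1*18207289/505521 + 644317/711 - 151*(-2) - 1*(-4267/711)*(-2)) + 220549) + 46692 = √((9 - 18207289/505521 + 644317/711 + 302 - 8534/711) + 220549) + 46692 = √(591051455/505521 + 220549) + 46692 = √(112083202484/505521) + 46692 = 2*√28020800621/711 + 46692 = 46692 + 2*√28020800621/711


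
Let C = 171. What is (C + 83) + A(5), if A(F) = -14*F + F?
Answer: 189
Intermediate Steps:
A(F) = -13*F
(C + 83) + A(5) = (171 + 83) - 13*5 = 254 - 65 = 189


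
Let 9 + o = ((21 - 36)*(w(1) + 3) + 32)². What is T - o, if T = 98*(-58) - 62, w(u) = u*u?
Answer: -6521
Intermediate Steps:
w(u) = u²
o = 775 (o = -9 + ((21 - 36)*(1² + 3) + 32)² = -9 + (-15*(1 + 3) + 32)² = -9 + (-15*4 + 32)² = -9 + (-60 + 32)² = -9 + (-28)² = -9 + 784 = 775)
T = -5746 (T = -5684 - 62 = -5746)
T - o = -5746 - 1*775 = -5746 - 775 = -6521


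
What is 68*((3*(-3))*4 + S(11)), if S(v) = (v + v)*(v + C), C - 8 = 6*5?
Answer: 70856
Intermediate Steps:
C = 38 (C = 8 + 6*5 = 8 + 30 = 38)
S(v) = 2*v*(38 + v) (S(v) = (v + v)*(v + 38) = (2*v)*(38 + v) = 2*v*(38 + v))
68*((3*(-3))*4 + S(11)) = 68*((3*(-3))*4 + 2*11*(38 + 11)) = 68*(-9*4 + 2*11*49) = 68*(-36 + 1078) = 68*1042 = 70856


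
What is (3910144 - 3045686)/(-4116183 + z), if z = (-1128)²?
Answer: -123494/406257 ≈ -0.30398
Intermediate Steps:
z = 1272384
(3910144 - 3045686)/(-4116183 + z) = (3910144 - 3045686)/(-4116183 + 1272384) = 864458/(-2843799) = 864458*(-1/2843799) = -123494/406257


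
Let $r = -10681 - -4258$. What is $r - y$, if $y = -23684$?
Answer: $17261$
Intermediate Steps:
$r = -6423$ ($r = -10681 + 4258 = -6423$)
$r - y = -6423 - -23684 = -6423 + 23684 = 17261$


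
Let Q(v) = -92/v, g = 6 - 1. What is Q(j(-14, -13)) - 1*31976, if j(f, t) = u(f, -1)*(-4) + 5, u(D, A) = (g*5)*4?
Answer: -12630428/395 ≈ -31976.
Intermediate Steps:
g = 5
u(D, A) = 100 (u(D, A) = (5*5)*4 = 25*4 = 100)
j(f, t) = -395 (j(f, t) = 100*(-4) + 5 = -400 + 5 = -395)
Q(j(-14, -13)) - 1*31976 = -92/(-395) - 1*31976 = -92*(-1/395) - 31976 = 92/395 - 31976 = -12630428/395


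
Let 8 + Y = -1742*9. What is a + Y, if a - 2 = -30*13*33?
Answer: -28554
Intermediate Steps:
a = -12868 (a = 2 - 30*13*33 = 2 - 390*33 = 2 - 12870 = -12868)
Y = -15686 (Y = -8 - 1742*9 = -8 - 26*603 = -8 - 15678 = -15686)
a + Y = -12868 - 15686 = -28554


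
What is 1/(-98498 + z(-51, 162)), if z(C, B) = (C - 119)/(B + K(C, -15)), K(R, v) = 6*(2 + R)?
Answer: -66/6500783 ≈ -1.0153e-5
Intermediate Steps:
K(R, v) = 12 + 6*R
z(C, B) = (-119 + C)/(12 + B + 6*C) (z(C, B) = (C - 119)/(B + (12 + 6*C)) = (-119 + C)/(12 + B + 6*C))
1/(-98498 + z(-51, 162)) = 1/(-98498 + (-119 - 51)/(12 + 162 + 6*(-51))) = 1/(-98498 - 170/(12 + 162 - 306)) = 1/(-98498 - 170/(-132)) = 1/(-98498 - 1/132*(-170)) = 1/(-98498 + 85/66) = 1/(-6500783/66) = -66/6500783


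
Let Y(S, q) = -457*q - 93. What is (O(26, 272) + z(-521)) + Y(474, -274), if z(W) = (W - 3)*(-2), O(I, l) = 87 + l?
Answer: 126532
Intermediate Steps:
Y(S, q) = -93 - 457*q
z(W) = 6 - 2*W (z(W) = (-3 + W)*(-2) = 6 - 2*W)
(O(26, 272) + z(-521)) + Y(474, -274) = ((87 + 272) + (6 - 2*(-521))) + (-93 - 457*(-274)) = (359 + (6 + 1042)) + (-93 + 125218) = (359 + 1048) + 125125 = 1407 + 125125 = 126532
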